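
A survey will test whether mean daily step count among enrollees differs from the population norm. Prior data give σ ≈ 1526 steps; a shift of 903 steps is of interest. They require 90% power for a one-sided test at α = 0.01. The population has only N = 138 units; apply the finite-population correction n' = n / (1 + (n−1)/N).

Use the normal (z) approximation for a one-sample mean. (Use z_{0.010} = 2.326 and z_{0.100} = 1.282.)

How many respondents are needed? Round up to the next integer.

n = (z_α + z_β)² · σ² / δ²
  = (2.326 + 1.282)² · 1526² / 903²
  = 13.0177 · 2328676 / 815409
  = 37.18
Finite-population correction (N = 138): 37.18 / (1 + (37.18 − 1)/138) = 29.45.
Round up → n = 30.

n = 30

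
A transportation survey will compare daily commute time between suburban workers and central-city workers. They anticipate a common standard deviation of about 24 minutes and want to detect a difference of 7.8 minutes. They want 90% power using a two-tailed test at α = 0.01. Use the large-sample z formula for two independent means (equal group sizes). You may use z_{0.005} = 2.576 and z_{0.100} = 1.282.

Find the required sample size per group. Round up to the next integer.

n = 282 per group

n = (z_{α/2} + z_β)² · (σ₁² + σ₂²) / δ²
  = (2.576 + 1.282)² · (2·24² = 1152) / 7.8²
  = 14.8842 · 1152 / 60.84
  = 281.83
Round up → n = 282 per group.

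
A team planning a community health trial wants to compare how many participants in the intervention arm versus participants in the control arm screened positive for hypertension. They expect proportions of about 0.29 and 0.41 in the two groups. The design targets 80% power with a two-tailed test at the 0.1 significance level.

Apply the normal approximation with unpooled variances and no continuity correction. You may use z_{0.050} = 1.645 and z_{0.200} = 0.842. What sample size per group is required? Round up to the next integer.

n = 193 per group

n = (z_{α/2} + z_β)² · [p₁(1−p₁) + p₂(1−p₂)] / (p₁ − p₂)²
  = (1.645 + 0.842)² · (0.29·0.71 + 0.41·0.59) / (-0.12)²
  = (2.487)² · (0.2059 + 0.2419) / 0.0144
  = 6.1852 · 0.4478 / 0.0144
  = 192.34
Round up → n = 193 per group.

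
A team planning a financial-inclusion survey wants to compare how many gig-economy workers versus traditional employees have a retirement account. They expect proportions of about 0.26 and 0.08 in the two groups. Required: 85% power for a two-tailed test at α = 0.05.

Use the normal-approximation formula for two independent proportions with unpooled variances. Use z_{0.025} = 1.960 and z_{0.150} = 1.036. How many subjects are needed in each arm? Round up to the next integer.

n = (z_{α/2} + z_β)² · [p₁(1−p₁) + p₂(1−p₂)] / (p₁ − p₂)²
  = (1.960 + 1.036)² · (0.26·0.74 + 0.08·0.92) / (0.18)²
  = (2.996)² · (0.1924 + 0.0736) / 0.0324
  = 8.9760 · 0.2660 / 0.0324
  = 73.69
Round up → n = 74 per group.

n = 74 per group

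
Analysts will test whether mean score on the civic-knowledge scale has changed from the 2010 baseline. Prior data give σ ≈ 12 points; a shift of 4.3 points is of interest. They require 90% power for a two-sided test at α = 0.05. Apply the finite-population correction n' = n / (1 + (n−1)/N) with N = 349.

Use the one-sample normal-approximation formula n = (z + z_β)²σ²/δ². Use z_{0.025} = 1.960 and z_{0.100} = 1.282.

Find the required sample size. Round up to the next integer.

n = 67

n = (z_{α/2} + z_β)² · σ² / δ²
  = (1.960 + 1.282)² · 12² / 4.3²
  = 10.5106 · 144 / 18.49
  = 81.86
Finite-population correction (N = 349): 81.86 / (1 + (81.86 − 1)/349) = 66.46.
Round up → n = 67.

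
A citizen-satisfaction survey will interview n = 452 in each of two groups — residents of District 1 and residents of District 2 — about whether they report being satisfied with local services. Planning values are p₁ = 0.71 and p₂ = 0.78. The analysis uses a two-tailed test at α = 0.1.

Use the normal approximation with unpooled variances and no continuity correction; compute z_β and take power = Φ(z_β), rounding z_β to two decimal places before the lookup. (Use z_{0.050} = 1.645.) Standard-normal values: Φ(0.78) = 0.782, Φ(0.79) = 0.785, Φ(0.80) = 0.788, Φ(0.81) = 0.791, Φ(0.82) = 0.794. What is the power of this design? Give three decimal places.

Power ≈ 0.782

z_β = |p₁−p₂|·√(n/[p₁q₁+p₂q₂]) − z_{α/2}
    = 0.07 · √(452/0.3775) − 1.645
    = 0.07 · 34.6028 − 1.645
    = 2.4222 − 1.645 = 0.7772 → 0.78
Power = Φ(0.78) = 0.782.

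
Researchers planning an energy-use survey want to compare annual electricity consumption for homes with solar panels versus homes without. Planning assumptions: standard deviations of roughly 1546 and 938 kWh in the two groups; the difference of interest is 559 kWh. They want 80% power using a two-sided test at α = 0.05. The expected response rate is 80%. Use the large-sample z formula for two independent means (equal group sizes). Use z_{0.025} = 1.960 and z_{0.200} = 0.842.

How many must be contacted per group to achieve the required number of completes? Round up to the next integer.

n = 103 per group

n = (z_{α/2} + z_β)² · (σ₁² + σ₂²) / δ²
  = (1.960 + 0.842)² · (1546² + 938² = 3269960) / 559²
  = 7.8512 · 3269960 / 312481
  = 82.16
Adjust for 80% response: 82.16 / 0.80 = 102.70.
Round up → n = 103 per group.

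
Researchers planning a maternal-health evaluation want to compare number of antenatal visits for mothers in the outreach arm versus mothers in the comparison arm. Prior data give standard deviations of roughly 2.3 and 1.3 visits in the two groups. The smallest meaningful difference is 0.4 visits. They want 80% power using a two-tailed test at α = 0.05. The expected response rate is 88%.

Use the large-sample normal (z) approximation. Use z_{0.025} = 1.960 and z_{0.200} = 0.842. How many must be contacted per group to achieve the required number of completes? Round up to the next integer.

n = 390 per group

n = (z_{α/2} + z_β)² · (σ₁² + σ₂²) / δ²
  = (1.960 + 0.842)² · (2.3² + 1.3² = 6.98) / 0.4²
  = 7.8512 · 6.98 / 0.16
  = 342.51
Adjust for 88% response: 342.51 / 0.88 = 389.21.
Round up → n = 390 per group.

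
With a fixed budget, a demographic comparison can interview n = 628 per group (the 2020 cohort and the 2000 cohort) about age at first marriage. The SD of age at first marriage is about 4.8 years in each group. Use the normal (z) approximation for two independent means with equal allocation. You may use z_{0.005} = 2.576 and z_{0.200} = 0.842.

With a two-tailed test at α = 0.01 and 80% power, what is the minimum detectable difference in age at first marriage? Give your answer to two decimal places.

δ = (z_{α/2} + z_β) · √((σ₁²+σ₂²)/n)
  = (2.576 + 0.842) · √(46.08/628)
  = 3.418 · √0.07338
  = 3.418 · 0.2709
  = 0.9259

Minimum detectable difference ≈ 0.93 years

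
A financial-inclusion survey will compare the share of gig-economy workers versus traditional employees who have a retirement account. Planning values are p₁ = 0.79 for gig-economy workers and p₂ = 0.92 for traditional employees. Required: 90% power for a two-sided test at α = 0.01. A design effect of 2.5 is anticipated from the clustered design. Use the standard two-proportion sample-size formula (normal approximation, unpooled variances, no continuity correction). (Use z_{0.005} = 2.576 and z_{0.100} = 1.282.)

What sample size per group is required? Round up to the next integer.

n = 528 per group

n = (z_{α/2} + z_β)² · [p₁(1−p₁) + p₂(1−p₂)] / (p₁ − p₂)²
  = (2.576 + 1.282)² · (0.79·0.21 + 0.92·0.08) / (-0.13)²
  = (3.858)² · (0.1659 + 0.0736) / 0.0169
  = 14.8842 · 0.2395 / 0.0169
  = 210.93
Design effect: 2.5 × 210.93 = 527.33.
Round up → n = 528 per group.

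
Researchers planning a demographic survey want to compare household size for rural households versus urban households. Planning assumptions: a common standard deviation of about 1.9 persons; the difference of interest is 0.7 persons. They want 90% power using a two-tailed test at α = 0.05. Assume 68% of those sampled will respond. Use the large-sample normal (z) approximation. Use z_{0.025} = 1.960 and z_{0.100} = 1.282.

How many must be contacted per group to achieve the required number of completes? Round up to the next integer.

n = 228 per group

n = (z_{α/2} + z_β)² · (σ₁² + σ₂²) / δ²
  = (1.960 + 1.282)² · (2·1.9² = 7.22) / 0.7²
  = 10.5106 · 7.22 / 0.49
  = 154.87
Adjust for 68% response: 154.87 / 0.68 = 227.75.
Round up → n = 228 per group.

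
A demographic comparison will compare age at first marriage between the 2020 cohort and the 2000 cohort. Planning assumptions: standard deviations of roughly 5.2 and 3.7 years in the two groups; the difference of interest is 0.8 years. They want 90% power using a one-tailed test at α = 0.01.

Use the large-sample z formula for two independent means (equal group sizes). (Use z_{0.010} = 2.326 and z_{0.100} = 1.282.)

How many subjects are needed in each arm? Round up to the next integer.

n = 829 per group

n = (z_α + z_β)² · (σ₁² + σ₂²) / δ²
  = (2.326 + 1.282)² · (5.2² + 3.7² = 40.73) / 0.8²
  = 13.0177 · 40.73 / 0.64
  = 828.45
Round up → n = 829 per group.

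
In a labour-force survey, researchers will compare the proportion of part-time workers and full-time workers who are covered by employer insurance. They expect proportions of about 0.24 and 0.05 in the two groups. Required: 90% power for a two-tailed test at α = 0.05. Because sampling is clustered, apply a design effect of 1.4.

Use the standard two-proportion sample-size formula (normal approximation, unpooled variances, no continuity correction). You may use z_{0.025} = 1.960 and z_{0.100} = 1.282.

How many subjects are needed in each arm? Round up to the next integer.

n = (z_{α/2} + z_β)² · [p₁(1−p₁) + p₂(1−p₂)] / (p₁ − p₂)²
  = (1.960 + 1.282)² · (0.24·0.76 + 0.05·0.95) / (0.19)²
  = (3.242)² · (0.1824 + 0.0475) / 0.0361
  = 10.5106 · 0.2299 / 0.0361
  = 66.94
Design effect: 1.4 × 66.94 = 93.71.
Round up → n = 94 per group.

n = 94 per group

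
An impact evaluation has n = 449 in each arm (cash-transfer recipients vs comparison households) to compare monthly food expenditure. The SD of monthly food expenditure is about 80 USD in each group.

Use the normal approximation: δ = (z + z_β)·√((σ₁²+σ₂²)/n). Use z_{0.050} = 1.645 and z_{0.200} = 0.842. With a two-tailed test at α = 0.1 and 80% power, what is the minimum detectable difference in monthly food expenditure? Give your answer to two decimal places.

Minimum detectable difference ≈ 13.28 USD

δ = (z_{α/2} + z_β) · √((σ₁²+σ₂²)/n)
  = (1.645 + 0.842) · √(12800/449)
  = 2.487 · √28.5078
  = 2.487 · 5.3393
  = 13.2788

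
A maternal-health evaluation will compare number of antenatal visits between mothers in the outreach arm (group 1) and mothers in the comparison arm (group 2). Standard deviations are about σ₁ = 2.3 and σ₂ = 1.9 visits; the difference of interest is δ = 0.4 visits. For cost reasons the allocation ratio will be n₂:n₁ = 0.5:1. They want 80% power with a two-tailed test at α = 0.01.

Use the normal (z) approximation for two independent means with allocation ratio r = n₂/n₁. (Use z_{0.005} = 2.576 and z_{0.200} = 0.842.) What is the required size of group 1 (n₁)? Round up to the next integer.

n₁ = 914

n₁ = (z_{α/2} + z_β)² · (σ₁² + σ₂²/r) / δ²
   = (2.576 + 0.842)² · (2.3² + 1.9²/0.5) / 0.4²
   = 11.6827 · (5.29 + 7.22) / 0.16
   = 11.6827 · 12.51 / 0.16
   = 913.44
Round up → n₁ = 914; n₂ = r·n₁ = 0.5 × 914 = 457.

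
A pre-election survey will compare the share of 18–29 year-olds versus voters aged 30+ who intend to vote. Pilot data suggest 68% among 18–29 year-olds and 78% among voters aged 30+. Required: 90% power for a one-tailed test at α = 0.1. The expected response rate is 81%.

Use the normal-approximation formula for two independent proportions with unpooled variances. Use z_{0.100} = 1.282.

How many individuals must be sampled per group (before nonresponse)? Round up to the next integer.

n = (z_α + z_β)² · [p₁(1−p₁) + p₂(1−p₂)] / (p₁ − p₂)²
  = (1.282 + 1.282)² · (0.68·0.32 + 0.78·0.22) / (-0.10)²
  = (2.564)² · (0.2176 + 0.1716) / 0.0100
  = 6.5741 · 0.3892 / 0.0100
  = 255.86
Adjust for 81% response: 255.86 / 0.81 = 315.88.
Round up → n = 316 per group.

n = 316 per group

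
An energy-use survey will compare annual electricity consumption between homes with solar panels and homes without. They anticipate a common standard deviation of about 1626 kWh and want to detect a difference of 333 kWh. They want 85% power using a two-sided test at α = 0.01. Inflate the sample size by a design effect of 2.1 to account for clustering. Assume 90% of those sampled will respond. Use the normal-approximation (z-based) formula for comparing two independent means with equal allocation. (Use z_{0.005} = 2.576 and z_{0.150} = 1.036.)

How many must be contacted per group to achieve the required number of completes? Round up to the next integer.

n = 1452 per group

n = (z_{α/2} + z_β)² · (σ₁² + σ₂²) / δ²
  = (2.576 + 1.036)² · (2·1626² = 5287752) / 333²
  = 13.0465 · 5287752 / 110889
  = 622.13
Design effect: 2.1 × 622.13 = 1306.46.
Adjust for 90% response: 1306.46 / 0.90 = 1451.63.
Round up → n = 1452 per group.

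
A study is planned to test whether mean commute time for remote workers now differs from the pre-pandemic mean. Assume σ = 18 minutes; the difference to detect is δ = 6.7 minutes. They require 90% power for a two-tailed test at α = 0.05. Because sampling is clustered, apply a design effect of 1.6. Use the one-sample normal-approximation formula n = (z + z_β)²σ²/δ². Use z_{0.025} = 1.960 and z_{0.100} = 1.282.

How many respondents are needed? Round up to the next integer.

n = 122

n = (z_{α/2} + z_β)² · σ² / δ²
  = (1.960 + 1.282)² · 18² / 6.7²
  = 10.5106 · 324 / 44.89
  = 75.86
Design effect: 1.6 × 75.86 = 121.38.
Round up → n = 122.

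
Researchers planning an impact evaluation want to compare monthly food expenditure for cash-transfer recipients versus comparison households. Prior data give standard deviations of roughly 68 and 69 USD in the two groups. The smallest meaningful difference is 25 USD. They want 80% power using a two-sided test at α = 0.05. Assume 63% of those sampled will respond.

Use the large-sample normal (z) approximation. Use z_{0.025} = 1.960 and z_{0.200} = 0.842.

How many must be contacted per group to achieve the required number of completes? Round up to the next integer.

n = (z_{α/2} + z_β)² · (σ₁² + σ₂²) / δ²
  = (1.960 + 0.842)² · (68² + 69² = 9385) / 25²
  = 7.8512 · 9385 / 625
  = 117.89
Adjust for 63% response: 117.89 / 0.63 = 187.13.
Round up → n = 188 per group.

n = 188 per group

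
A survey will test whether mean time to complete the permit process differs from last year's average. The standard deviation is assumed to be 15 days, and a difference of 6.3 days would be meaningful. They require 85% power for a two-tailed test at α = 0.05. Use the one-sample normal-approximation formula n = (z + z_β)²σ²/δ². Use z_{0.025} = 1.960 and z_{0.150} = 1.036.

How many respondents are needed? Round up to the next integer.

n = 51

n = (z_{α/2} + z_β)² · σ² / δ²
  = (1.960 + 1.036)² · 15² / 6.3²
  = 8.9760 · 225 / 39.69
  = 50.88
Round up → n = 51.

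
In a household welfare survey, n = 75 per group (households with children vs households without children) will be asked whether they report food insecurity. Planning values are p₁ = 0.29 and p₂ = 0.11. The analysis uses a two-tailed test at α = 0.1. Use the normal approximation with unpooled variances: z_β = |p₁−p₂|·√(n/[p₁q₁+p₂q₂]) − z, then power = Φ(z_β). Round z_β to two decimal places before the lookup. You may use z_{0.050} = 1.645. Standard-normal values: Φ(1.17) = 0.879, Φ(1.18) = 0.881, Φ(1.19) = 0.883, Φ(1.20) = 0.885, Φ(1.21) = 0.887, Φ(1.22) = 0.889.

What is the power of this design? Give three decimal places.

z_β = |p₁−p₂|·√(n/[p₁q₁+p₂q₂]) − z_{α/2}
    = 0.18 · √(75/0.3038) − 1.645
    = 0.18 · 15.7122 − 1.645
    = 2.8282 − 1.645 = 1.1832 → 1.18
Power = Φ(1.18) = 0.881.

Power ≈ 0.881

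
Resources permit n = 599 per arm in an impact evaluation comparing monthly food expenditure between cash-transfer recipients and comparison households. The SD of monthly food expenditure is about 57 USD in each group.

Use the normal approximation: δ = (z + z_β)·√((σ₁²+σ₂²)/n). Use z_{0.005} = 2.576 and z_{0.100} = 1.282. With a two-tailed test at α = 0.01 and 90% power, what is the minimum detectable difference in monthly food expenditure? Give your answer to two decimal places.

Minimum detectable difference ≈ 12.71 USD

δ = (z_{α/2} + z_β) · √((σ₁²+σ₂²)/n)
  = (2.576 + 1.282) · √(6498/599)
  = 3.858 · √10.8481
  = 3.858 · 3.2936
  = 12.7069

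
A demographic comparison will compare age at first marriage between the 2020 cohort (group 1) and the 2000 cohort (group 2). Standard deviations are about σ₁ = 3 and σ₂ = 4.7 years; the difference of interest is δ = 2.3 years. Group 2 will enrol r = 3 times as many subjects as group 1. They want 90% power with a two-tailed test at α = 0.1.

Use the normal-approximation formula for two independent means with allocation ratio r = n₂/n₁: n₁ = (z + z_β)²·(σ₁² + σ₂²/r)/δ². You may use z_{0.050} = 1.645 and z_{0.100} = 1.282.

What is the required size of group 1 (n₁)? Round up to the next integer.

n₁ = (z_{α/2} + z_β)² · (σ₁² + σ₂²/r) / δ²
   = (1.645 + 1.282)² · (3² + 4.7²/3) / 2.3²
   = 8.5673 · (9 + 7.3633) / 5.29
   = 8.5673 · 16.3633 / 5.29
   = 26.50
Round up → n₁ = 27; n₂ = r·n₁ = 3 × 27 = 81.

n₁ = 27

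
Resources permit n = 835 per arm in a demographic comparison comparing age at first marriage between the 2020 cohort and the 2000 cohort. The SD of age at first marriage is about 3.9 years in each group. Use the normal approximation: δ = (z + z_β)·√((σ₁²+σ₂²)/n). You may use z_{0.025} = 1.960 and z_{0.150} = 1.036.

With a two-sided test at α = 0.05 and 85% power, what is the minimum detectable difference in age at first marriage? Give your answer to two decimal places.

Minimum detectable difference ≈ 0.57 years

δ = (z_{α/2} + z_β) · √((σ₁²+σ₂²)/n)
  = (1.960 + 1.036) · √(30.42/835)
  = 2.996 · √0.03643
  = 2.996 · 0.1909
  = 0.5718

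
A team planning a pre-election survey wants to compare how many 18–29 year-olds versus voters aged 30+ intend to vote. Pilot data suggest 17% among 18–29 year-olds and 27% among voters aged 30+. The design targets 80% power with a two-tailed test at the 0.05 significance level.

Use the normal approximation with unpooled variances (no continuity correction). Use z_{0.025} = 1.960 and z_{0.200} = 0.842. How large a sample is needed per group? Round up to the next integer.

n = 266 per group

n = (z_{α/2} + z_β)² · [p₁(1−p₁) + p₂(1−p₂)] / (p₁ − p₂)²
  = (1.960 + 0.842)² · (0.17·0.83 + 0.27·0.73) / (-0.10)²
  = (2.802)² · (0.1411 + 0.1971) / 0.0100
  = 7.8512 · 0.3382 / 0.0100
  = 265.53
Round up → n = 266 per group.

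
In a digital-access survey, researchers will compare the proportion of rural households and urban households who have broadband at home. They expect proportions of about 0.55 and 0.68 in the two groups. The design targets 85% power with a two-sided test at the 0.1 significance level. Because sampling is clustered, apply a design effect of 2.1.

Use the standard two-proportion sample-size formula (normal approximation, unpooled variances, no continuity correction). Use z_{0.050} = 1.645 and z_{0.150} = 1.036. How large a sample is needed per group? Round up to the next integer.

n = 416 per group

n = (z_{α/2} + z_β)² · [p₁(1−p₁) + p₂(1−p₂)] / (p₁ − p₂)²
  = (1.645 + 1.036)² · (0.55·0.45 + 0.68·0.32) / (-0.13)²
  = (2.681)² · (0.2475 + 0.2176) / 0.0169
  = 7.1878 · 0.4651 / 0.0169
  = 197.81
Design effect: 2.1 × 197.81 = 415.41.
Round up → n = 416 per group.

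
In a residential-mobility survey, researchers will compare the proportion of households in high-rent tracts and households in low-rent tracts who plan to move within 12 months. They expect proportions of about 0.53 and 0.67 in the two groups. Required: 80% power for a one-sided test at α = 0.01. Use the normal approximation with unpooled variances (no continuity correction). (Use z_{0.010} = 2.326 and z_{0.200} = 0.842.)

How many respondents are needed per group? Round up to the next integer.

n = 241 per group

n = (z_α + z_β)² · [p₁(1−p₁) + p₂(1−p₂)] / (p₁ − p₂)²
  = (2.326 + 0.842)² · (0.53·0.47 + 0.67·0.33) / (-0.14)²
  = (3.168)² · (0.2491 + 0.2211) / 0.0196
  = 10.0362 · 0.4702 / 0.0196
  = 240.77
Round up → n = 241 per group.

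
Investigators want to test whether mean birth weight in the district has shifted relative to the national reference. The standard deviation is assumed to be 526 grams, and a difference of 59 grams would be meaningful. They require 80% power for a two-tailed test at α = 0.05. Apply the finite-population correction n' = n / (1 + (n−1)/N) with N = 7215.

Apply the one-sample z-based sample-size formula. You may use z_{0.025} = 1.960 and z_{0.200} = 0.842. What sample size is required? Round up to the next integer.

n = 575

n = (z_{α/2} + z_β)² · σ² / δ²
  = (1.960 + 0.842)² · 526² / 59²
  = 7.8512 · 276676 / 3481
  = 624.03
Finite-population correction (N = 7215): 624.03 / (1 + (624.03 − 1)/7215) = 574.42.
Round up → n = 575.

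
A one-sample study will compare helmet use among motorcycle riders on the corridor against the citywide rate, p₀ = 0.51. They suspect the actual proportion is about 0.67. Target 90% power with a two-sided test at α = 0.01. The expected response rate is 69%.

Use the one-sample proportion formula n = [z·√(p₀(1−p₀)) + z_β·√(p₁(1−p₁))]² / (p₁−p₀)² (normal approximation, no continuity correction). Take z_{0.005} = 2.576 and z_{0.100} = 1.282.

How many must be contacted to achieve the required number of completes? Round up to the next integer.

n = [z_{α/2}·√(p₀q₀) + z_β·√(p₁q₁)]² / (p₁ − p₀)²
  = [2.576·√(0.51·0.49) + 1.282·√(0.67·0.33)]² / (0.16)²
  = [2.576·0.4999 + 1.282·0.4702]² / 0.0256
  = [1.8906]² / 0.0256
  = 139.62
Adjust for 69% response: 139.62 / 0.69 = 202.34.
Round up → n = 203.

n = 203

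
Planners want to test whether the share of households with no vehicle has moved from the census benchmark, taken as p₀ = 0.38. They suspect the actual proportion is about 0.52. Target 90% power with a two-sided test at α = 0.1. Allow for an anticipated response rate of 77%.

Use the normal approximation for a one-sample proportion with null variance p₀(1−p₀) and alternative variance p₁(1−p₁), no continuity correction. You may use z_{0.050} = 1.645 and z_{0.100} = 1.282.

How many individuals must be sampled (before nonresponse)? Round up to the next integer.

n = [z_{α/2}·√(p₀q₀) + z_β·√(p₁q₁)]² / (p₁ − p₀)²
  = [1.645·√(0.38·0.62) + 1.282·√(0.52·0.48)]² / (0.14)²
  = [1.645·0.4854 + 1.282·0.4996]² / 0.0196
  = [1.4389]² / 0.0196
  = 105.64
Adjust for 77% response: 105.64 / 0.77 = 137.20.
Round up → n = 138.

n = 138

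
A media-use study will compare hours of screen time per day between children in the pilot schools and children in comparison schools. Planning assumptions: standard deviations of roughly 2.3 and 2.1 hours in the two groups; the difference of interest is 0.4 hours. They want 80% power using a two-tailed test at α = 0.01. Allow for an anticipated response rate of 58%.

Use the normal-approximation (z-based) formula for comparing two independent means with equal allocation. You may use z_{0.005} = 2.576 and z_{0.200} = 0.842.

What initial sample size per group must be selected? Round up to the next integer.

n = (z_{α/2} + z_β)² · (σ₁² + σ₂²) / δ²
  = (2.576 + 0.842)² · (2.3² + 2.1² = 9.7) / 0.4²
  = 11.6827 · 9.7 / 0.16
  = 708.27
Adjust for 58% response: 708.27 / 0.58 = 1221.15.
Round up → n = 1222 per group.

n = 1222 per group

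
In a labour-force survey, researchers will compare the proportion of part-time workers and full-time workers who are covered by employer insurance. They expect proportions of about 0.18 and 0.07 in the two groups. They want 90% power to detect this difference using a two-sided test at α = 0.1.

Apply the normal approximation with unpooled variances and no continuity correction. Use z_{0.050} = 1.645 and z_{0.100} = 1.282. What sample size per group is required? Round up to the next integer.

n = (z_{α/2} + z_β)² · [p₁(1−p₁) + p₂(1−p₂)] / (p₁ − p₂)²
  = (1.645 + 1.282)² · (0.18·0.82 + 0.07·0.93) / (0.11)²
  = (2.927)² · (0.1476 + 0.0651) / 0.0121
  = 8.5673 · 0.2127 / 0.0121
  = 150.60
Round up → n = 151 per group.

n = 151 per group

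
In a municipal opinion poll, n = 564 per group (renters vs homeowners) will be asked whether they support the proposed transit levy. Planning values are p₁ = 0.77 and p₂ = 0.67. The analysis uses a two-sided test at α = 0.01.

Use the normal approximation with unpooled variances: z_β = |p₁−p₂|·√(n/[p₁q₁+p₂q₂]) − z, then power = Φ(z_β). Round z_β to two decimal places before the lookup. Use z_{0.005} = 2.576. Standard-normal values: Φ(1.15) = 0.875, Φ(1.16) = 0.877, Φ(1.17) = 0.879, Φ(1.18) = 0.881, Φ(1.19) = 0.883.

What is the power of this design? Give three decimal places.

z_β = |p₁−p₂|·√(n/[p₁q₁+p₂q₂]) − z_{α/2}
    = 0.10 · √(564/0.3982) − 2.576
    = 0.10 · 37.6347 − 2.576
    = 3.7635 − 2.576 = 1.1875 → 1.19
Power = Φ(1.19) = 0.883.

Power ≈ 0.883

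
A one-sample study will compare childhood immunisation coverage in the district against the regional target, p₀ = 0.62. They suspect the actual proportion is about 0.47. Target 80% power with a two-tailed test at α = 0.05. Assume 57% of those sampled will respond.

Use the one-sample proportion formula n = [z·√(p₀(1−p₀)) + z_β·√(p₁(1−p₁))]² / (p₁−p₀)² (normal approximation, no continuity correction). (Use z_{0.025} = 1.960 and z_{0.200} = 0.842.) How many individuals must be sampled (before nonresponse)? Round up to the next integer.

n = 147

n = [z_{α/2}·√(p₀q₀) + z_β·√(p₁q₁)]² / (p₁ − p₀)²
  = [1.960·√(0.62·0.38) + 0.842·√(0.47·0.53)]² / (-0.15)²
  = [1.960·0.4854 + 0.842·0.4991]² / 0.0225
  = [1.3716]² / 0.0225
  = 83.61
Adjust for 57% response: 83.61 / 0.57 = 146.69.
Round up → n = 147.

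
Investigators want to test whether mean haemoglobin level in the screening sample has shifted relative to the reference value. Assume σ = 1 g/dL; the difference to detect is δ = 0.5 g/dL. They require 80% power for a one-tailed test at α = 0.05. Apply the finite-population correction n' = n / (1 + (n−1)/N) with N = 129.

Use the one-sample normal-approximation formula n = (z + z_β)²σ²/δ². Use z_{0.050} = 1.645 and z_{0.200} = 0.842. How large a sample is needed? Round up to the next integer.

n = 21

n = (z_α + z_β)² · σ² / δ²
  = (1.645 + 0.842)² · 1² / 0.5²
  = 6.1852 · 1 / 0.25
  = 24.74
Finite-population correction (N = 129): 24.74 / (1 + (24.74 − 1)/129) = 20.90.
Round up → n = 21.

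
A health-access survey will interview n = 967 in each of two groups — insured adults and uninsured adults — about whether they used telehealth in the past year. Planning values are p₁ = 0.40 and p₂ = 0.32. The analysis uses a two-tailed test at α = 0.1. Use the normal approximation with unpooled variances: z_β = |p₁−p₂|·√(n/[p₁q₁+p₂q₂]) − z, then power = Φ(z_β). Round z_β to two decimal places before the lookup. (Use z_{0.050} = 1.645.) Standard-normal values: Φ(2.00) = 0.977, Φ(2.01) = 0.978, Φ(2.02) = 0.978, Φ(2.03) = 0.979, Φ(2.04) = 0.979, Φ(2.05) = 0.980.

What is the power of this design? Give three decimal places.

z_β = |p₁−p₂|·√(n/[p₁q₁+p₂q₂]) − z_{α/2}
    = 0.08 · √(967/0.4576) − 1.645
    = 0.08 · 45.9695 − 1.645
    = 3.6776 − 1.645 = 2.0326 → 2.03
Power = Φ(2.03) = 0.979.

Power ≈ 0.979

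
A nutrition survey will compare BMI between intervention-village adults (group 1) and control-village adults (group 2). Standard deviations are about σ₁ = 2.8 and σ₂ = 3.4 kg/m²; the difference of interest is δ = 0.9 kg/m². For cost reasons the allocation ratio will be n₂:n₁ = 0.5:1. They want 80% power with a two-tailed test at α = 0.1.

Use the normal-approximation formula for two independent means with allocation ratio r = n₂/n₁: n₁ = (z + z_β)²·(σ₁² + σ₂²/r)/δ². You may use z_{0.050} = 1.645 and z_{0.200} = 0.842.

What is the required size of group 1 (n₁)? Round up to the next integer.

n₁ = (z_{α/2} + z_β)² · (σ₁² + σ₂²/r) / δ²
   = (1.645 + 0.842)² · (2.8² + 3.4²/0.5) / 0.9²
   = 6.1852 · (7.84 + 23.12) / 0.81
   = 6.1852 · 30.96 / 0.81
   = 236.41
Round up → n₁ = 237; n₂ = r·n₁ = 0.5 × 237 = 119.

n₁ = 237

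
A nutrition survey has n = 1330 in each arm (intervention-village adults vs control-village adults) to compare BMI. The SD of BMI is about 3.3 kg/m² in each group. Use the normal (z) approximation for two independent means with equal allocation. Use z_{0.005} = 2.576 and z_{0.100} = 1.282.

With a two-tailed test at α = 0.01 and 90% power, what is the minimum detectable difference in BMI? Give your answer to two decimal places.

δ = (z_{α/2} + z_β) · √((σ₁²+σ₂²)/n)
  = (2.576 + 1.282) · √(21.78/1330)
  = 3.858 · √0.01638
  = 3.858 · 0.1280
  = 0.4937

Minimum detectable difference ≈ 0.49 kg/m²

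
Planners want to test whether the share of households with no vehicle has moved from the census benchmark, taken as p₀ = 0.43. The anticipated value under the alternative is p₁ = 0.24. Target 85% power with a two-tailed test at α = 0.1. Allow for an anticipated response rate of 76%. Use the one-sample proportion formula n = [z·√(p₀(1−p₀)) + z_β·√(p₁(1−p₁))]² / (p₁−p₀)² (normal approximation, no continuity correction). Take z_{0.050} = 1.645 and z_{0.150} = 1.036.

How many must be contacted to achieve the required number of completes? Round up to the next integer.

n = 58

n = [z_{α/2}·√(p₀q₀) + z_β·√(p₁q₁)]² / (p₁ − p₀)²
  = [1.645·√(0.43·0.57) + 1.036·√(0.24·0.76)]² / (-0.19)²
  = [1.645·0.4951 + 1.036·0.4271]² / 0.0361
  = [1.2569]² / 0.0361
  = 43.76
Adjust for 76% response: 43.76 / 0.76 = 57.58.
Round up → n = 58.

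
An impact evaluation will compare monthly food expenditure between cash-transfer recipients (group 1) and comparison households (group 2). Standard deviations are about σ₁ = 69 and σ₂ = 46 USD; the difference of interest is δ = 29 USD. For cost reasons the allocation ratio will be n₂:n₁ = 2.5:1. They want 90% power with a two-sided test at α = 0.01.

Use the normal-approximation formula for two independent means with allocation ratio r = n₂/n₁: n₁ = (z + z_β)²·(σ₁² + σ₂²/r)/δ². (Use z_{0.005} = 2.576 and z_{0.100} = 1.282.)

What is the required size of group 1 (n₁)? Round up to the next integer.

n₁ = 100

n₁ = (z_{α/2} + z_β)² · (σ₁² + σ₂²/r) / δ²
   = (2.576 + 1.282)² · (69² + 46²/2.5) / 29²
   = 14.8842 · (4761 + 846.4) / 841
   = 14.8842 · 5607.4 / 841
   = 99.24
Round up → n₁ = 100; n₂ = r·n₁ = 2.5 × 100 = 250.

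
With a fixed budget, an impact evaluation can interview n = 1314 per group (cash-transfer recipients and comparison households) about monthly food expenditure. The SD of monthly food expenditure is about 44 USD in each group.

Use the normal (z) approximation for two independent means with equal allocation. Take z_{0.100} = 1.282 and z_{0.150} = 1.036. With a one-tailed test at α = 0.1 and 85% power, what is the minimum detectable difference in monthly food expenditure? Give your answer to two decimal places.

δ = (z_α + z_β) · √((σ₁²+σ₂²)/n)
  = (1.282 + 1.036) · √(3872/1314)
  = 2.318 · √2.9467
  = 2.318 · 1.7166
  = 3.9791

Minimum detectable difference ≈ 3.98 USD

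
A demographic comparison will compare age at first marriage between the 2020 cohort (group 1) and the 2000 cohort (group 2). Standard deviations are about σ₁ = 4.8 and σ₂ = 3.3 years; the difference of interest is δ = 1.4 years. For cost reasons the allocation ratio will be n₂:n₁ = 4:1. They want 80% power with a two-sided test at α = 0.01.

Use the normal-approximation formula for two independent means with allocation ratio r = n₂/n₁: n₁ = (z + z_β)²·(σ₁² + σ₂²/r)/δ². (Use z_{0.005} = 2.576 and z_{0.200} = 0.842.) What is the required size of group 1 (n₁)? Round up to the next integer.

n₁ = (z_{α/2} + z_β)² · (σ₁² + σ₂²/r) / δ²
   = (2.576 + 0.842)² · (4.8² + 3.3²/4) / 1.4²
   = 11.6827 · (23.04 + 2.7225) / 1.96
   = 11.6827 · 25.7625 / 1.96
   = 153.56
Round up → n₁ = 154; n₂ = r·n₁ = 4 × 154 = 616.

n₁ = 154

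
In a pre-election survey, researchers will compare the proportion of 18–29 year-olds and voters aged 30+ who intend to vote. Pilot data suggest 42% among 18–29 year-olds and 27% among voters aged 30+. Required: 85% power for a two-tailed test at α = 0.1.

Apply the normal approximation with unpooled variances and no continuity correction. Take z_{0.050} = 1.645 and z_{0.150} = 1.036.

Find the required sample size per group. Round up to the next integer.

n = (z_{α/2} + z_β)² · [p₁(1−p₁) + p₂(1−p₂)] / (p₁ − p₂)²
  = (1.645 + 1.036)² · (0.42·0.58 + 0.27·0.73) / (0.15)²
  = (2.681)² · (0.2436 + 0.1971) / 0.0225
  = 7.1878 · 0.4407 / 0.0225
  = 140.78
Round up → n = 141 per group.

n = 141 per group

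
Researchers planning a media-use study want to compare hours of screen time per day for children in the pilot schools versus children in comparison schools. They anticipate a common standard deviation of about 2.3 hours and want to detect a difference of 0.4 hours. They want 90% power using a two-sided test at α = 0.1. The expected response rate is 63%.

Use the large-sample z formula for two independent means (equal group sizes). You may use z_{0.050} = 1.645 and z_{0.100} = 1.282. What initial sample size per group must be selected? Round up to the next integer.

n = 900 per group

n = (z_{α/2} + z_β)² · (σ₁² + σ₂²) / δ²
  = (1.645 + 1.282)² · (2·2.3² = 10.58) / 0.4²
  = 8.5673 · 10.58 / 0.16
  = 566.51
Adjust for 63% response: 566.51 / 0.63 = 899.23.
Round up → n = 900 per group.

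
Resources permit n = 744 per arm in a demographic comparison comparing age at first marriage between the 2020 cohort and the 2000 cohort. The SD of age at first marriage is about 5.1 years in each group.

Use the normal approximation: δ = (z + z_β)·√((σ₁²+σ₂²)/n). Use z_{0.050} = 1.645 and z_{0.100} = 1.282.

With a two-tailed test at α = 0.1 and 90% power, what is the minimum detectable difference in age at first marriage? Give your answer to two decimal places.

δ = (z_{α/2} + z_β) · √((σ₁²+σ₂²)/n)
  = (1.645 + 1.282) · √(52.02/744)
  = 2.927 · √0.06992
  = 2.927 · 0.2644
  = 0.7740

Minimum detectable difference ≈ 0.77 years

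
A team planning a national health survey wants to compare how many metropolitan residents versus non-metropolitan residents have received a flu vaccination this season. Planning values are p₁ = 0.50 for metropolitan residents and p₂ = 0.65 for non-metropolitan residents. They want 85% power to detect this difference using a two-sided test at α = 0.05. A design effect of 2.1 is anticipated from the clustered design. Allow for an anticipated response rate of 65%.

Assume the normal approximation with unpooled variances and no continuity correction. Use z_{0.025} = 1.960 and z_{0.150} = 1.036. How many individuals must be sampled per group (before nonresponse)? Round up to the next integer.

n = 616 per group

n = (z_{α/2} + z_β)² · [p₁(1−p₁) + p₂(1−p₂)] / (p₁ − p₂)²
  = (1.960 + 1.036)² · (0.50·0.50 + 0.65·0.35) / (-0.15)²
  = (2.996)² · (0.2500 + 0.2275) / 0.0225
  = 8.9760 · 0.4775 / 0.0225
  = 190.49
Design effect: 2.1 × 190.49 = 400.03.
Adjust for 65% response: 400.03 / 0.65 = 615.43.
Round up → n = 616 per group.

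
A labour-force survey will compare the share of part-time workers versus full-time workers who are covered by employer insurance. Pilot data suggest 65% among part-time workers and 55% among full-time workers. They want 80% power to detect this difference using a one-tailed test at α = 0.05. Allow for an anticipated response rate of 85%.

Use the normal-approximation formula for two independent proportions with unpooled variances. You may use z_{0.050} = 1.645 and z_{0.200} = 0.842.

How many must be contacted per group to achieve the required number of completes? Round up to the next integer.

n = (z_α + z_β)² · [p₁(1−p₁) + p₂(1−p₂)] / (p₁ − p₂)²
  = (1.645 + 0.842)² · (0.65·0.35 + 0.55·0.45) / (0.10)²
  = (2.487)² · (0.2275 + 0.2475) / 0.0100
  = 6.1852 · 0.4750 / 0.0100
  = 293.80
Adjust for 85% response: 293.80 / 0.85 = 345.64.
Round up → n = 346 per group.

n = 346 per group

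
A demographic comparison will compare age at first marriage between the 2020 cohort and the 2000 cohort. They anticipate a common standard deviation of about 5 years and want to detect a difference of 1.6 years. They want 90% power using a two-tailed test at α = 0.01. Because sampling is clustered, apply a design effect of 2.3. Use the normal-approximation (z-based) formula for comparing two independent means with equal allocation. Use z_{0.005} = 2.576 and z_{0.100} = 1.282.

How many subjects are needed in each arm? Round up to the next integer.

n = (z_{α/2} + z_β)² · (σ₁² + σ₂²) / δ²
  = (2.576 + 1.282)² · (2·5² = 50) / 1.6²
  = 14.8842 · 50 / 2.56
  = 290.71
Design effect: 2.3 × 290.71 = 668.62.
Round up → n = 669 per group.

n = 669 per group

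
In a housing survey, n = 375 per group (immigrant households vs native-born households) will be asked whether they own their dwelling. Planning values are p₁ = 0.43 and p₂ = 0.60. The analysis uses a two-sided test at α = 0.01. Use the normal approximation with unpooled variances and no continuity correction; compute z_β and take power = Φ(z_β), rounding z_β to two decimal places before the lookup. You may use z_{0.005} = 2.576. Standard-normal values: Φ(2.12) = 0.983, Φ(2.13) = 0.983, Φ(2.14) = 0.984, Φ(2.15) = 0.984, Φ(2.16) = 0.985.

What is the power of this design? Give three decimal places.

Power ≈ 0.984

z_β = |p₁−p₂|·√(n/[p₁q₁+p₂q₂]) − z_{α/2}
    = 0.17 · √(375/0.4851) − 2.576
    = 0.17 · 27.8035 − 2.576
    = 4.7266 − 2.576 = 2.1506 → 2.15
Power = Φ(2.15) = 0.984.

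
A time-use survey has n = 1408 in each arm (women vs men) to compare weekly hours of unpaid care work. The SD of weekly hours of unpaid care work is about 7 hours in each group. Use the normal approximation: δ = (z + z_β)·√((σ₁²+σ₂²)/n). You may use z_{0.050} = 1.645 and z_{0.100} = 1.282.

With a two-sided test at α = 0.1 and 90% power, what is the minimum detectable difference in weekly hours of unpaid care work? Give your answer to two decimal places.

Minimum detectable difference ≈ 0.77 hours

δ = (z_{α/2} + z_β) · √((σ₁²+σ₂²)/n)
  = (1.645 + 1.282) · √(98/1408)
  = 2.927 · √0.0696
  = 2.927 · 0.2638
  = 0.7722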